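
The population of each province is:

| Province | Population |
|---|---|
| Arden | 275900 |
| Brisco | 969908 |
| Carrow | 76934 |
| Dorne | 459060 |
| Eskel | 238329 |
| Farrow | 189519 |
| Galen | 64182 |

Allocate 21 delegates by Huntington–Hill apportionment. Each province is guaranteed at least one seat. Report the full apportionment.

Arden: 2, Brisco: 9, Carrow: 1, Dorne: 4, Eskel: 2, Farrow: 2, Galen: 1

With divisor 113470: modified quotas Arden 2.431, Brisco 8.548, Carrow 0.678, Dorne 4.046, Eskel 2.100, Farrow 1.670, Galen 0.566.
Geometric-mean thresholds: Arden √(2·3)=2.449, Brisco √(8·9)=8.485, Carrow (min 1), Dorne √(4·5)=4.472, Eskel √(2·3)=2.449, Farrow √(1·2)=1.414, Galen (min 1).
Each quota rounded against its threshold gives Arden 2, Brisco 9, Carrow 1, Dorne 4, Eskel 2, Farrow 2, Galen 1 (total 21).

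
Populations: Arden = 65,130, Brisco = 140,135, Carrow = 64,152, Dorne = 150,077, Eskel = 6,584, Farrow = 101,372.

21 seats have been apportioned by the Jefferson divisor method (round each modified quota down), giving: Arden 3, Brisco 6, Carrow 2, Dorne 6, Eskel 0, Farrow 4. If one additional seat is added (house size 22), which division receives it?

Priority for the next seat is population ÷ (current seats + 1).
Priorities: Arden 16282.500, Brisco 20019.286, Carrow 21384.000, Dorne 21439.571, Eskel 6584.000, Farrow 20274.400.
Highest priority: Dorne.

Dorne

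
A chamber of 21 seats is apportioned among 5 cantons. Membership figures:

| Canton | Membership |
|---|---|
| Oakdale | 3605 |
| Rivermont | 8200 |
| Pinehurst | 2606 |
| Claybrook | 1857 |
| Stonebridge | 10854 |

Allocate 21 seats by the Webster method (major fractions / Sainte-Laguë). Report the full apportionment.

Standard divisor 27122/21 ≈ 1291.524; standard quotas: Oakdale 2.791, Rivermont 6.349, Pinehurst 2.018, Claybrook 1.438, Stonebridge 8.404.
Rounding to the nearest integer gives 3, 6, 2, 1, 8 = 20 seats, so the divisor must be adjusted.
With modified divisor 1270: modified quotas Oakdale 2.839, Rivermont 6.457, Pinehurst 2.052, Claybrook 1.462, Stonebridge 8.546.
Rounding to the nearest integer: Oakdale 3, Rivermont 6, Pinehurst 2, Claybrook 1, Stonebridge 9 (total 21).

Oakdale=3, Rivermont=6, Pinehurst=2, Claybrook=1, Stonebridge=9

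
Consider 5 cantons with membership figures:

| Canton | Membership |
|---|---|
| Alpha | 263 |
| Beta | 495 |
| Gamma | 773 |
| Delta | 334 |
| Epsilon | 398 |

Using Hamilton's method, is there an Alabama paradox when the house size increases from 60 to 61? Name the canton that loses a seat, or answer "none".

At 60 seats: Alpha 7, Beta 13, Gamma 20, Delta 9, Epsilon 11.
At 61 seats: Alpha 7, Beta 13, Gamma 21, Delta 9, Epsilon 11.
No canton's allocation decreased.

none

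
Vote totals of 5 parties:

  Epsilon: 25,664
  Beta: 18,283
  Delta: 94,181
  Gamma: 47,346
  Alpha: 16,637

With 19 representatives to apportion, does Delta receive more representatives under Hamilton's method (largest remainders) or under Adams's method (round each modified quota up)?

Hamilton: Epsilon 2, Beta 2, Delta 9, Gamma 4, Alpha 2.
Adams: Epsilon 3, Beta 2, Delta 8, Gamma 4, Alpha 2.
Delta gets 9 under Hamilton and 8 under Adams.

Hamilton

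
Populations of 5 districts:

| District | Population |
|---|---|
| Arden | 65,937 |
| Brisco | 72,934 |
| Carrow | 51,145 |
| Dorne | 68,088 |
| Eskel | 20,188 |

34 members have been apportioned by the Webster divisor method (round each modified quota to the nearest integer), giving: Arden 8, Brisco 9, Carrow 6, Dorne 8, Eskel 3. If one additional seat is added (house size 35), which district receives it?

Dorne

Priority for the next seat is population ÷ (current seats + 0.5).
Priorities: Arden 7757.294, Brisco 7677.263, Carrow 7868.462, Dorne 8010.353, Eskel 5768.000.
Highest priority: Dorne.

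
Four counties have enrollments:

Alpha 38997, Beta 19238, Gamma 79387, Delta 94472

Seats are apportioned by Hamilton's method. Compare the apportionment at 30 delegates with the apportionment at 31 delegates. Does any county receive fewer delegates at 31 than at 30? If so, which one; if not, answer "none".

Beta

At 30 seats: Alpha 5, Beta 3, Gamma 10, Delta 12.
At 31 seats: Alpha 5, Beta 2, Gamma 11, Delta 13.
Beta drops from 3 to 2.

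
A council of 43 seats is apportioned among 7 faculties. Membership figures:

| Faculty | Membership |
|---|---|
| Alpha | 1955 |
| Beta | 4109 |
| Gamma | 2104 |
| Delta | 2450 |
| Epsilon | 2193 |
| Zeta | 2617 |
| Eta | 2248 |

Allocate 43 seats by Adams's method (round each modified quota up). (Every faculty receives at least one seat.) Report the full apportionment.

Alpha=5, Beta=10, Gamma=5, Delta=6, Epsilon=5, Zeta=6, Eta=6

Standard divisor 17676/43 ≈ 411.07; standard quotas: Alpha 4.756, Beta 9.996, Gamma 5.118, Delta 5.960, Epsilon 5.335, Zeta 6.366, Eta 5.469.
Rounding up gives 5, 10, 6, 6, 6, 7, 6 = 46 seats, so the divisor must be adjusted.
With modified divisor 444: modified quotas Alpha 4.403, Beta 9.255, Gamma 4.739, Delta 5.518, Epsilon 4.939, Zeta 5.894, Eta 5.063.
Rounding up: Alpha 5, Beta 10, Gamma 5, Delta 6, Epsilon 5, Zeta 6, Eta 6 (total 43).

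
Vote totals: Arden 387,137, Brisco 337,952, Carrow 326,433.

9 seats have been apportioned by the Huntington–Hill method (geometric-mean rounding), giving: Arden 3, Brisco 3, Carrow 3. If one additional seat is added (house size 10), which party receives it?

Arden

Priority for the next seat is population ÷ (√(s·(s+1))).
Priorities: Arden 111756.826, Brisco 97558.339, Carrow 94233.090.
Highest priority: Arden.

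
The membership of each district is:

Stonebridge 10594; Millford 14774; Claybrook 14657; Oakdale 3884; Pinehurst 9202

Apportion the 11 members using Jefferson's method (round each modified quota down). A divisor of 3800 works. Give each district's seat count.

With modified divisor 3800: modified quotas Stonebridge 2.788, Millford 3.888, Claybrook 3.857, Oakdale 1.022, Pinehurst 2.422.
Rounding down: Stonebridge 2, Millford 3, Claybrook 3, Oakdale 1, Pinehurst 2 (total 11).

Stonebridge 2; Millford 3; Claybrook 3; Oakdale 1; Pinehurst 2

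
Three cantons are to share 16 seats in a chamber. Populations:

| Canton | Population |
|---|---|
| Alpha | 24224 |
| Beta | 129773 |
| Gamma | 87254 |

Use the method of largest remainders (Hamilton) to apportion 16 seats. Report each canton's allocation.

Alpha: 1, Beta: 9, Gamma: 6

Standard divisor: 241251 ÷ 16 ≈ 15078.188.
Standard quotas: Alpha 1.6066, Beta 8.6067, Gamma 5.7868.
Lower quotas: Alpha 1, Beta 8, Gamma 5 (sum 14, leaving 2 seats).
Remainders in descending order: Gamma 0.7868, Beta 0.6067, Alpha 0.6066.
Largest remainders: Gamma, Beta receive the extra seats.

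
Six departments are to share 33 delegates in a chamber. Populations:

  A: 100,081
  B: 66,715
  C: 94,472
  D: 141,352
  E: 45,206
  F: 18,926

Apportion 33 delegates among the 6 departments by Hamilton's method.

Total 466752; standard divisor 466752/33 = 14144.
Standard quotas: A 7.0759, B 4.7168, C 6.6793, D 9.9938, E 3.1961, F 1.3381.
Lower quotas: A 7, B 4, C 6, D 9, E 3, F 1 (sum 30, leaving 3 seats).
Remainders in descending order: D 0.9938, B 0.7168, C 0.6793, F 0.3381, E 0.1961, A 0.0759.
The surplus seats go to D, B, C.

A=7, B=5, C=7, D=10, E=3, F=1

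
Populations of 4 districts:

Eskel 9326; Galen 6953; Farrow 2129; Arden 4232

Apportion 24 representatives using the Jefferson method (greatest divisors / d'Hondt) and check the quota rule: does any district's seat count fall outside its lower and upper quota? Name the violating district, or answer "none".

none

Standard quotas: Eskel 9.886, Galen 7.371, Farrow 2.257, Arden 4.486.
Jefferson allocation: Eskel 10, Galen 8, Farrow 2, Arden 4.
Every allocation lies between the lower and upper quota.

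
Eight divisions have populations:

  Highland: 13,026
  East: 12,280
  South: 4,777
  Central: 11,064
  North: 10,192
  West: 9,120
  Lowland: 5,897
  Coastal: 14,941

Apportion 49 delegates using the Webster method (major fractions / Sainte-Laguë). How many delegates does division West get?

Standard divisor 81297/49 ≈ 1659.122; standard quotas: Highland 7.851, East 7.402, South 2.879, Central 6.669, North 6.143, West 5.497, Lowland 3.554, Coastal 9.005.
Rounding to the nearest integer gives Highland 8, East 7, South 3, Central 7, North 6, West 5, Lowland 4, Coastal 9 — total 49, matching the house size, so no adjustment is needed.
West receives 5.

5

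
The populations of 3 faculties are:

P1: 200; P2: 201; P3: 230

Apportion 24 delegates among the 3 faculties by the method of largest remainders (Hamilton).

P1=7, P2=8, P3=9

Total 631; standard divisor 631/24 ≈ 26.292.
Standard quotas: P1 7.607, P2 7.645, P3 8.748.
Lower quotas: P1 7, P2 7, P3 8 (sum 22, leaving 2 seats).
Remainders in descending order: P3 0.748, P2 0.645, P1 0.607.
Largest remainders: P3, P2 receive the extra seats.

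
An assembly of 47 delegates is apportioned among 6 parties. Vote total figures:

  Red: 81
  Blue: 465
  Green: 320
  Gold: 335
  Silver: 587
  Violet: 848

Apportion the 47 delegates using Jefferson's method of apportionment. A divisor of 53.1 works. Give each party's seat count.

With modified divisor 53.1: modified quotas Red 1.525, Blue 8.757, Green 6.026, Gold 6.309, Silver 11.055, Violet 15.970.
Rounding down: Red 1, Blue 8, Green 6, Gold 6, Silver 11, Violet 15 (total 47).

Red 1, Blue 8, Green 6, Gold 6, Silver 11, Violet 15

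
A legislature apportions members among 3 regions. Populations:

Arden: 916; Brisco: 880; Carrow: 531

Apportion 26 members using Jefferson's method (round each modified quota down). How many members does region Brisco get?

10

Standard divisor 2327/26 ≈ 89.5; standard quotas: Arden 10.235, Brisco 9.832, Carrow 5.933.
Rounding down gives 10, 9, 5 = 24 seats, so the divisor must be adjusted.
With modified divisor 86: modified quotas Arden 10.651, Brisco 10.233, Carrow 6.174.
Rounding down: Arden 10, Brisco 10, Carrow 6 (total 26).
Brisco receives 10.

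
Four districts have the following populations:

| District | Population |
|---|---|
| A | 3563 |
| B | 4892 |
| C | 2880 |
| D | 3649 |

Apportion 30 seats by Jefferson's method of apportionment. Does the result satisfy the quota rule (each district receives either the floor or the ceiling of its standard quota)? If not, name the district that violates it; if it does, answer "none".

none

Standard quotas: A 7.134, B 9.794, C 5.766, D 7.306.
Jefferson allocation: A 7, B 10, C 6, D 7.
Every allocation lies between the lower and upper quota.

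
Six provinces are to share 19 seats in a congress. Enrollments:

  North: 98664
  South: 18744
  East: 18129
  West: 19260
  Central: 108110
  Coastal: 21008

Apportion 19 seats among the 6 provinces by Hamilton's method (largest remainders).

North 7, South 1, East 1, West 1, Central 7, Coastal 2

Standard divisor: 283915 ÷ 19 ≈ 14942.895.
Standard quotas: North 6.6027, South 1.2544, East 1.2132, West 1.2889, Central 7.2349, Coastal 1.4059.
Lower quotas: North 6, South 1, East 1, West 1, Central 7, Coastal 1 (sum 17, leaving 2 seats).
Remainders in descending order: North 0.6027, Coastal 0.4059, West 0.2889, South 0.2544, Central 0.2349, East 0.2132.
Largest remainders: North, Coastal receive the extra seats.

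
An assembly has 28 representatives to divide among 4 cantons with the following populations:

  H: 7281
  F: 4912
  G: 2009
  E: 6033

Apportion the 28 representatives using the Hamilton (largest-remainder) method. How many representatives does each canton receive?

H: 10, F: 7, G: 3, E: 8

Total 20235; standard divisor 20235/28 ≈ 722.679.
Standard quotas: H 10.0750, F 6.7969, G 2.7799, E 8.3481.
Lower quotas: H 10, F 6, G 2, E 8 (sum 26, leaving 2 seats).
Remainders in descending order: F 0.7969, G 0.7799, E 0.3481, H 0.0750.
Largest remainders: F, G receive the extra seats.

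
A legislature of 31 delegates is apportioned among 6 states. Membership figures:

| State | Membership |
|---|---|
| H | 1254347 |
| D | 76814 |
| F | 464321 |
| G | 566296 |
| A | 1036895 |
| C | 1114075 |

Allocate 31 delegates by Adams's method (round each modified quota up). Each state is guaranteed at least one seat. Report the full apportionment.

Standard divisor 4512748/31 ≈ 145572.516; standard quotas: H 8.617, D 0.528, F 3.190, G 3.890, A 7.123, C 7.653.
Rounding up gives 9, 1, 4, 4, 8, 8 = 34 seats, so the divisor must be adjusted.
With modified divisor 158000: modified quotas H 7.939, D 0.486, F 2.939, G 3.584, A 6.563, C 7.051.
Rounding up: H 8, D 1, F 3, G 4, A 7, C 8 (total 31).

H 8, D 1, F 3, G 4, A 7, C 8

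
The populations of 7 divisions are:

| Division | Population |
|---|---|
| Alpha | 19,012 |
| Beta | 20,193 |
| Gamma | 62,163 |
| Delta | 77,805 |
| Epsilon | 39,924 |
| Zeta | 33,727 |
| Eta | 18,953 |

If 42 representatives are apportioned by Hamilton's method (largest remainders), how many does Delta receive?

12

Standard divisor: 271777 ÷ 42 ≈ 6470.881.
Standard quotas: Alpha 2.9381, Beta 3.1206, Gamma 9.6066, Delta 12.0239, Epsilon 6.1698, Zeta 5.2121, Eta 2.9290.
Lower quotas: Alpha 2, Beta 3, Gamma 9, Delta 12, Epsilon 6, Zeta 5, Eta 2 (sum 39, leaving 3 seats).
Remainders in descending order: Alpha 0.9381, Eta 0.9290, Gamma 0.6066, Zeta 0.2121, Epsilon 0.1698, Beta 0.1206, Delta 0.0239.
Largest remainders: Alpha, Eta, Gamma receive the extra seats.
Delta receives 12.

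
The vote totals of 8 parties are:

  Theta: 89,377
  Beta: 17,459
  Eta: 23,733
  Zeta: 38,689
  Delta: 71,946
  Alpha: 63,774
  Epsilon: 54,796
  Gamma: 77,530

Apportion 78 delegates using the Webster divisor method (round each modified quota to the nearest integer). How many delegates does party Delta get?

Standard divisor 437304/78 ≈ 5606.462; standard quotas: Theta 15.942, Beta 3.114, Eta 4.233, Zeta 6.901, Delta 12.833, Alpha 11.375, Epsilon 9.774, Gamma 13.829.
Rounding to the nearest integer gives Theta 16, Beta 3, Eta 4, Zeta 7, Delta 13, Alpha 11, Epsilon 10, Gamma 14 — total 78, matching the house size, so no adjustment is needed.
Delta receives 13.

13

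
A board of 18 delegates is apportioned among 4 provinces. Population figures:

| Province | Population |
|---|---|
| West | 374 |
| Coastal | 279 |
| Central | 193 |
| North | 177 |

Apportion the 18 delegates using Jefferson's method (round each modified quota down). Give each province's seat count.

West 7, Coastal 5, Central 3, North 3

Standard divisor 1023/18 ≈ 56.833; standard quotas: West 6.581, Coastal 4.909, Central 3.396, North 3.114.
Rounding down gives 6, 4, 3, 3 = 16 seats, so the divisor must be adjusted.
With modified divisor 50: modified quotas West 7.480, Coastal 5.580, Central 3.860, North 3.540.
Rounding down: West 7, Coastal 5, Central 3, North 3 (total 18).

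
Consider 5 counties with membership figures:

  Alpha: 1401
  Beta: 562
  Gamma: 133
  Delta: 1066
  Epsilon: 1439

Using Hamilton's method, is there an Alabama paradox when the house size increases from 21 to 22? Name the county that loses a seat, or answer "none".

At 21 seats: Alpha 6, Beta 2, Gamma 1, Delta 5, Epsilon 7.
At 22 seats: Alpha 7, Beta 3, Gamma 0, Delta 5, Epsilon 7.
Gamma drops from 1 to 0.

Gamma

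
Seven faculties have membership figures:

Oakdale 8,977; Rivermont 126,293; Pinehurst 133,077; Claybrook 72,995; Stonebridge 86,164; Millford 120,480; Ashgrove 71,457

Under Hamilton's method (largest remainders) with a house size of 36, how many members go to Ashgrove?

Total 619443; standard divisor 619443/36 ≈ 17206.75.
Standard quotas: Oakdale 0.5217, Rivermont 7.3397, Pinehurst 7.7340, Claybrook 4.2422, Stonebridge 5.0076, Millford 7.0019, Ashgrove 4.1528.
Lower quotas: Oakdale 0, Rivermont 7, Pinehurst 7, Claybrook 4, Stonebridge 5, Millford 7, Ashgrove 4 (sum 34, leaving 2 seats).
Remainders in descending order: Pinehurst 0.7340, Oakdale 0.5217, Rivermont 0.3397, Claybrook 0.2422, Ashgrove 0.1528, Stonebridge 0.0076, Millford 0.0019.
The surplus seats go to Pinehurst, Oakdale.
Ashgrove receives 4.

4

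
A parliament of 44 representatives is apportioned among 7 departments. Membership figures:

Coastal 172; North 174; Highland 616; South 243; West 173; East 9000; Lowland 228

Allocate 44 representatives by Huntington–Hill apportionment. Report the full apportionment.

Coastal 1, North 1, Highland 3, South 1, West 1, East 36, Lowland 1

With divisor 249: modified quotas Coastal 0.691, North 0.699, Highland 2.474, South 0.976, West 0.695, East 36.145, Lowland 0.916.
Geometric-mean thresholds: Coastal (min 1), North (min 1), Highland √(2·3)=2.449, South (min 1), West (min 1), East √(36·37)=36.497, Lowland (min 1).
Each quota rounded against its threshold gives Coastal 1, North 1, Highland 3, South 1, West 1, East 36, Lowland 1 (total 44).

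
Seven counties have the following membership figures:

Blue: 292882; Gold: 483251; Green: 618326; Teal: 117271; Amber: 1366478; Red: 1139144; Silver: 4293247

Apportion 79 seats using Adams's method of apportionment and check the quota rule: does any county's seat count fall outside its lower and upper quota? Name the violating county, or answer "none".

Standard quotas: Blue 2.784, Gold 4.594, Green 5.878, Teal 1.115, Amber 12.990, Red 10.829, Silver 40.811.
Adams allocation: Blue 3, Gold 5, Green 6, Teal 2, Amber 13, Red 11, Silver 39.
Silver has quota 40.811 (lower 40, upper 41) but receives 39 — outside the quota interval.

Silver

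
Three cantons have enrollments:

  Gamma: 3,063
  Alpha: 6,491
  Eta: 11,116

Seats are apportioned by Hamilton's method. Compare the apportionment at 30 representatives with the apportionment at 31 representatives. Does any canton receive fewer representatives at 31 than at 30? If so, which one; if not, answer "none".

Gamma

At 30 seats: Gamma 5, Alpha 9, Eta 16.
At 31 seats: Gamma 4, Alpha 10, Eta 17.
Gamma drops from 5 to 4.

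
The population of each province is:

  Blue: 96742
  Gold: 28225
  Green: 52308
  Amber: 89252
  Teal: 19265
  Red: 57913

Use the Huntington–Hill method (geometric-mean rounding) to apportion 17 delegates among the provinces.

With divisor 20656: modified quotas Blue 4.683, Gold 1.366, Green 2.532, Amber 4.321, Teal 0.933, Red 2.804.
Geometric-mean thresholds: Blue √(4·5)=4.472, Gold √(1·2)=1.414, Green √(2·3)=2.449, Amber √(4·5)=4.472, Teal (min 1), Red √(2·3)=2.449.
Each quota rounded against its threshold gives Blue 5, Gold 1, Green 3, Amber 4, Teal 1, Red 3 (total 17).

Blue=5; Gold=1; Green=3; Amber=4; Teal=1; Red=3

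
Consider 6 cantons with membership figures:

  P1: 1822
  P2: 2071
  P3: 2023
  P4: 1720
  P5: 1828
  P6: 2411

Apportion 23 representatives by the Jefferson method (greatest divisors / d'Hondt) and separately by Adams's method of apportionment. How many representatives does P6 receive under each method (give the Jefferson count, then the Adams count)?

5 and 4

Jefferson: P1 3, P2 4, P3 4, P4 3, P5 4, P6 5.
Adams: P1 4, P2 4, P3 4, P4 3, P5 4, P6 4.
P6 gets 5 under Jefferson and 4 under Adams.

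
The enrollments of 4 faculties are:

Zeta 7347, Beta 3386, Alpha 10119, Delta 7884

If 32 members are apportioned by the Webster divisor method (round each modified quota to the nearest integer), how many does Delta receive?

9

Standard divisor 28736/32 ≈ 898; standard quotas: Zeta 8.182, Beta 3.771, Alpha 11.268, Delta 8.780.
Rounding to the nearest integer gives Zeta 8, Beta 4, Alpha 11, Delta 9 — total 32, matching the house size, so no adjustment is needed.
Delta receives 9.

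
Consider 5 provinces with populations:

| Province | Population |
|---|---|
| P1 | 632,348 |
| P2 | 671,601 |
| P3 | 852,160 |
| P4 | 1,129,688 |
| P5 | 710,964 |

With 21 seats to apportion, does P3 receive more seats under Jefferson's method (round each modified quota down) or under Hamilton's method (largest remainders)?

Jefferson: P1 3, P2 3, P3 5, P4 6, P5 4.
Hamilton: P1 3, P2 4, P3 4, P4 6, P5 4.
P3 gets 5 under Jefferson and 4 under Hamilton.

Jefferson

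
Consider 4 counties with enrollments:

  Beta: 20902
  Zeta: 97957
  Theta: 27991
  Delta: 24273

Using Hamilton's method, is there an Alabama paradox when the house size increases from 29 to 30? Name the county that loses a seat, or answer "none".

At 29 seats: Beta 3, Zeta 17, Theta 5, Delta 4.
At 30 seats: Beta 4, Zeta 17, Theta 5, Delta 4.
No county's allocation decreased.

none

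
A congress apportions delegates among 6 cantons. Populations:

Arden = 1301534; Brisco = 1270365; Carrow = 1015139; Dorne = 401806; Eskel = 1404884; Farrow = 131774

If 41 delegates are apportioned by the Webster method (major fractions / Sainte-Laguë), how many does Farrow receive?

Standard divisor 5525502/41 ≈ 134768.341; standard quotas: Arden 9.658, Brisco 9.426, Carrow 7.532, Dorne 2.981, Eskel 10.424, Farrow 0.978.
Rounding to the nearest integer gives Arden 10, Brisco 9, Carrow 8, Dorne 3, Eskel 10, Farrow 1 — total 41, matching the house size, so no adjustment is needed.
Farrow receives 1.

1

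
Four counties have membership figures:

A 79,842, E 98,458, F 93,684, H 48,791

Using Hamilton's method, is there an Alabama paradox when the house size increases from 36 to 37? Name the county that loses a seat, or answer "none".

At 36 seats: A 9, E 11, F 11, H 5.
At 37 seats: A 9, E 11, F 11, H 6.
No county's allocation decreased.

none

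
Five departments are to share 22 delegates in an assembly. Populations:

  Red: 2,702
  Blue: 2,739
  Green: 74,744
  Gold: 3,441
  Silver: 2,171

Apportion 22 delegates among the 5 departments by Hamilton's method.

Red=1, Blue=1, Green=19, Gold=1, Silver=0

Total 85797; standard divisor 85797/22 ≈ 3899.864.
Standard quotas: Red 0.6928, Blue 0.7023, Green 19.1658, Gold 0.8823, Silver 0.5567.
Lower quotas: Red 0, Blue 0, Green 19, Gold 0, Silver 0 (sum 19, leaving 3 seats).
Remainders in descending order: Gold 0.8823, Blue 0.7023, Red 0.6928, Silver 0.5567, Green 0.1658.
Largest remainders: Gold, Blue, Red receive the extra seats.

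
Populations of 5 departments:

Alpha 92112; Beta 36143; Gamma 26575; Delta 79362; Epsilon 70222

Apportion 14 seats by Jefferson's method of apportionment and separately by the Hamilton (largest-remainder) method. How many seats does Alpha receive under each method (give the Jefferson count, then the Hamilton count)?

5 and 4

Jefferson: Alpha 5, Beta 1, Gamma 1, Delta 4, Epsilon 3.
Hamilton: Alpha 4, Beta 2, Gamma 1, Delta 4, Epsilon 3.
Alpha gets 5 under Jefferson and 4 under Hamilton.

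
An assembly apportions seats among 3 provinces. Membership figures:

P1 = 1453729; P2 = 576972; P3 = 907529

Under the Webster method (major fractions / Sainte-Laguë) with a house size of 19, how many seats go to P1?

9

Standard divisor 2938230/19 ≈ 154643.684; standard quotas: P1 9.401, P2 3.731, P3 5.869.
Rounding to the nearest integer gives P1 9, P2 4, P3 6 — total 19, matching the house size, so no adjustment is needed.
P1 receives 9.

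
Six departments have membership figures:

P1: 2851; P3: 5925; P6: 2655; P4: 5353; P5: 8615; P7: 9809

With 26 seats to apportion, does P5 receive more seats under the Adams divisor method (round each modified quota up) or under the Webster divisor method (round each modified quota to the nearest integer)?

Adams: P1 2, P3 5, P6 2, P4 4, P5 6, P7 7.
Webster: P1 2, P3 4, P6 2, P4 4, P5 7, P7 7.
P5 gets 6 under Adams and 7 under Webster.

Webster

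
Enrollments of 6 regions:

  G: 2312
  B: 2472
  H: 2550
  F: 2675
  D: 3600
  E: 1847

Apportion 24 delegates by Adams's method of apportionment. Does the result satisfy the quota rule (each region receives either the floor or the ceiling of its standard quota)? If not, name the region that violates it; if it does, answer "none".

Standard quotas: G 3.590, B 3.839, H 3.960, F 4.154, D 5.590, E 2.868.
Adams allocation: G 4, B 4, H 4, F 4, D 5, E 3.
Every allocation lies between the lower and upper quota.

none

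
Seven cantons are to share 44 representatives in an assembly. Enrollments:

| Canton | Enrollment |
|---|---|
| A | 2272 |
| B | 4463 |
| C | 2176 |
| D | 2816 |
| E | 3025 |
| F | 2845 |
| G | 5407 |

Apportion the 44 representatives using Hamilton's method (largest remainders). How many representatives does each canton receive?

Standard divisor: 23004 ÷ 44 ≈ 522.818.
Standard quotas: A 4.3457, B 8.5364, C 4.1621, D 5.3862, E 5.7860, F 5.4417, G 10.3420.
Lower quotas: A 4, B 8, C 4, D 5, E 5, F 5, G 10 (sum 41, leaving 3 seats).
Remainders in descending order: E 0.7860, B 0.5364, F 0.4417, D 0.3862, A 0.3457, G 0.3420, C 0.1621.
The surplus seats go to E, B, F.

A=4, B=9, C=4, D=5, E=6, F=6, G=10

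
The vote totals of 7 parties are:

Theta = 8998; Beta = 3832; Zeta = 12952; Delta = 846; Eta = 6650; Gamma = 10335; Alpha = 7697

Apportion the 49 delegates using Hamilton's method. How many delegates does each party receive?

Standard divisor: 51310 ÷ 49 ≈ 1047.143.
Standard quotas: Theta 8.5929, Beta 3.6595, Zeta 12.3689, Delta 0.8079, Eta 6.3506, Gamma 9.8697, Alpha 7.3505.
Lower quotas: Theta 8, Beta 3, Zeta 12, Delta 0, Eta 6, Gamma 9, Alpha 7 (sum 45, leaving 4 seats).
Remainders in descending order: Gamma 0.8697, Delta 0.8079, Beta 0.6595, Theta 0.5929, Zeta 0.3689, Eta 0.3506, Alpha 0.3505.
Largest remainders: Gamma, Delta, Beta, Theta receive the extra seats.

Theta 9; Beta 4; Zeta 12; Delta 1; Eta 6; Gamma 10; Alpha 7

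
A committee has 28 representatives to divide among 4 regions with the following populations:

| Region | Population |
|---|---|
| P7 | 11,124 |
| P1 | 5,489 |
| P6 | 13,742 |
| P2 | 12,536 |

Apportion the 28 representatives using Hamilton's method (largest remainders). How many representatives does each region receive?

P7: 7, P1: 4, P6: 9, P2: 8

Total 42891; standard divisor 42891/28 ≈ 1531.821.
Standard quotas: P7 7.2619, P1 3.5833, P6 8.9710, P2 8.1837.
Lower quotas: P7 7, P1 3, P6 8, P2 8 (sum 26, leaving 2 seats).
Remainders in descending order: P6 0.9710, P1 0.5833, P7 0.2619, P2 0.1837.
The surplus seats go to P6, P1.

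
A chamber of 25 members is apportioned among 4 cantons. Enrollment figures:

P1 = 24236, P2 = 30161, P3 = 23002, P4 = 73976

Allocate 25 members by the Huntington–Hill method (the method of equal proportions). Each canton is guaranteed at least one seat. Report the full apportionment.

P1=4; P2=5; P3=4; P4=12

With divisor 6181: modified quotas P1 3.921, P2 4.880, P3 3.721, P4 11.968.
Geometric-mean thresholds: P1 √(3·4)=3.464, P2 √(4·5)=4.472, P3 √(3·4)=3.464, P4 √(11·12)=11.489.
Each quota rounded against its threshold gives P1 4, P2 5, P3 4, P4 12 (total 25).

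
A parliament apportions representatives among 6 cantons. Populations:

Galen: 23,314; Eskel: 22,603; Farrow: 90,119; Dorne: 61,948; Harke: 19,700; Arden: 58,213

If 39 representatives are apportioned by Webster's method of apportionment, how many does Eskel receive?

Standard divisor 275897/39 ≈ 7074.282; standard quotas: Galen 3.296, Eskel 3.195, Farrow 12.739, Dorne 8.757, Harke 2.785, Arden 8.229.
Rounding to the nearest integer gives Galen 3, Eskel 3, Farrow 13, Dorne 9, Harke 3, Arden 8 — total 39, matching the house size, so no adjustment is needed.
Eskel receives 3.

3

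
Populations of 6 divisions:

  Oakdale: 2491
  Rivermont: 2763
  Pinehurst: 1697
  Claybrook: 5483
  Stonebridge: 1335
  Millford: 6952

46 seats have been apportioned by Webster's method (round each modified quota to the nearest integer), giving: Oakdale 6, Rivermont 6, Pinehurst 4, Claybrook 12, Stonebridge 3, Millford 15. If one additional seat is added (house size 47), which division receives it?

Millford

Priority for the next seat is population ÷ (current seats + 0.5).
Priorities: Oakdale 383.231, Rivermont 425.077, Pinehurst 377.111, Claybrook 438.640, Stonebridge 381.429, Millford 448.516.
Highest priority: Millford.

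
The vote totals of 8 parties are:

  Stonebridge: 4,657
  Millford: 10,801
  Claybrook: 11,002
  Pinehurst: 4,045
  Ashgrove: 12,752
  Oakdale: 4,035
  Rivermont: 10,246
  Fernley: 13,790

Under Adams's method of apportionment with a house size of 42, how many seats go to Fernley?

8

Standard divisor 71328/42 ≈ 1698.286; standard quotas: Stonebridge 2.742, Millford 6.360, Claybrook 6.478, Pinehurst 2.382, Ashgrove 7.509, Oakdale 2.376, Rivermont 6.033, Fernley 8.120.
Rounding up gives 3, 7, 7, 3, 8, 3, 7, 9 = 47 seats, so the divisor must be adjusted.
With modified divisor 1900: modified quotas Stonebridge 2.451, Millford 5.685, Claybrook 5.791, Pinehurst 2.129, Ashgrove 6.712, Oakdale 2.124, Rivermont 5.393, Fernley 7.258.
Rounding up: Stonebridge 3, Millford 6, Claybrook 6, Pinehurst 3, Ashgrove 7, Oakdale 3, Rivermont 6, Fernley 8 (total 42).
Fernley receives 8.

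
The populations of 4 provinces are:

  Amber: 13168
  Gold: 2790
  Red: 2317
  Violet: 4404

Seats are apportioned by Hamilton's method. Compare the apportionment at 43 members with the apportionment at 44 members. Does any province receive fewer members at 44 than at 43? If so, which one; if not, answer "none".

At 43 seats: Amber 25, Gold 5, Red 5, Violet 8.
At 44 seats: Amber 26, Gold 5, Red 4, Violet 9.
Red drops from 5 to 4.

Red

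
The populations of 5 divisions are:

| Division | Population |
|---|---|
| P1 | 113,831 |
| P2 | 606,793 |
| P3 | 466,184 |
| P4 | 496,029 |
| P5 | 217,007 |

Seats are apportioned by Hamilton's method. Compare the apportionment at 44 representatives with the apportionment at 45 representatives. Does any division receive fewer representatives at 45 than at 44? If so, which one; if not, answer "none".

At 44 seats: P1 3, P2 14, P3 11, P4 11, P5 5.
At 45 seats: P1 3, P2 14, P3 11, P4 12, P5 5.
No division's allocation decreased.

none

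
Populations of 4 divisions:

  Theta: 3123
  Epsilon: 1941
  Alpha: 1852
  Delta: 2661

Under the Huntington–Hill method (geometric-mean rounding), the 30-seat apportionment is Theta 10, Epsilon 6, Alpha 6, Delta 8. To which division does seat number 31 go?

Priority for the next seat is population ÷ (√(s·(s+1))).
Priorities: Theta 297.766, Epsilon 299.503, Alpha 285.770, Delta 313.602.
Highest priority: Delta.

Delta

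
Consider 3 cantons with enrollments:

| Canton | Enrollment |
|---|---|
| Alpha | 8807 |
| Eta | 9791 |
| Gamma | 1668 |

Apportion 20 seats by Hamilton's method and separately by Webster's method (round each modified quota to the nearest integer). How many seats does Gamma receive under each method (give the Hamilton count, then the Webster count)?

Hamilton: Alpha 9, Eta 10, Gamma 1.
Webster: Alpha 9, Eta 9, Gamma 2.
Gamma gets 1 under Hamilton and 2 under Webster.

1 and 2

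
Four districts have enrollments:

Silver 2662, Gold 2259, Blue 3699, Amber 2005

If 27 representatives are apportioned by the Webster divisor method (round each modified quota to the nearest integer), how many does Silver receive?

Standard divisor 10625/27 ≈ 393.519; standard quotas: Silver 6.765, Gold 5.741, Blue 9.400, Amber 5.095.
Rounding to the nearest integer gives Silver 7, Gold 6, Blue 9, Amber 5 — total 27, matching the house size, so no adjustment is needed.
Silver receives 7.

7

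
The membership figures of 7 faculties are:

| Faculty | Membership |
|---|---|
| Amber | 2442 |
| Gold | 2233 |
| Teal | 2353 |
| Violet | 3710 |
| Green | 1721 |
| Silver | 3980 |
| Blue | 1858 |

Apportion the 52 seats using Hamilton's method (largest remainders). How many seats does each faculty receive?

Amber: 7, Gold: 6, Teal: 7, Violet: 11, Green: 5, Silver: 11, Blue: 5

Total 18297; standard divisor 18297/52 ≈ 351.865.
Standard quotas: Amber 6.940, Gold 6.346, Teal 6.687, Violet 10.544, Green 4.891, Silver 11.311, Blue 5.280.
Lower quotas: Amber 6, Gold 6, Teal 6, Violet 10, Green 4, Silver 11, Blue 5 (sum 48, leaving 4 seats).
Remainders in descending order: Amber 0.940, Green 0.891, Teal 0.687, Violet 0.544, Gold 0.346, Silver 0.311, Blue 0.280.
Largest remainders: Amber, Green, Teal, Violet receive the extra seats.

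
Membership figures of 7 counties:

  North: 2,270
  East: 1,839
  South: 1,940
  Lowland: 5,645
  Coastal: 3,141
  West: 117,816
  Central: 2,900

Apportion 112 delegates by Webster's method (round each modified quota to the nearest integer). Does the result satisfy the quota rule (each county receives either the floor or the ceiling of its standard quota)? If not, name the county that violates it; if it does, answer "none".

Standard quotas: North 1.876, East 1.519, South 1.603, Lowland 4.664, Coastal 2.595, West 97.346, Central 2.396.
Webster allocation: North 2, East 2, South 2, Lowland 5, Coastal 3, West 96, Central 2.
West has quota 97.346 (lower 97, upper 98) but receives 96 — outside the quota interval.

West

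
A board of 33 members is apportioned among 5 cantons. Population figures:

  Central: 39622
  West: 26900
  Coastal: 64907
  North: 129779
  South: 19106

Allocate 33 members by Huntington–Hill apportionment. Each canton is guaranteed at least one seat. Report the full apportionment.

With divisor 8525: modified quotas Central 4.648, West 3.155, Coastal 7.614, North 15.223, South 2.241.
Geometric-mean thresholds: Central √(4·5)=4.472, West √(3·4)=3.464, Coastal √(7·8)=7.483, North √(15·16)=15.492, South √(2·3)=2.449.
Each quota rounded against its threshold gives Central 5, West 3, Coastal 8, North 15, South 2 (total 33).

Central 5, West 3, Coastal 8, North 15, South 2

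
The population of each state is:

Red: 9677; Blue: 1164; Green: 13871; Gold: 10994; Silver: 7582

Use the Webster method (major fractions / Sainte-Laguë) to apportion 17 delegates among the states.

Standard divisor 43288/17 ≈ 2546.353; standard quotas: Red 3.800, Blue 0.457, Green 5.447, Gold 4.318, Silver 2.978.
Rounding to the nearest integer gives 4, 0, 5, 4, 3 = 16 seats, so the divisor must be adjusted.
With modified divisor 2500: modified quotas Red 3.871, Blue 0.466, Green 5.548, Gold 4.398, Silver 3.033.
Rounding to the nearest integer: Red 4, Blue 0, Green 6, Gold 4, Silver 3 (total 17).

Red=4, Blue=0, Green=6, Gold=4, Silver=3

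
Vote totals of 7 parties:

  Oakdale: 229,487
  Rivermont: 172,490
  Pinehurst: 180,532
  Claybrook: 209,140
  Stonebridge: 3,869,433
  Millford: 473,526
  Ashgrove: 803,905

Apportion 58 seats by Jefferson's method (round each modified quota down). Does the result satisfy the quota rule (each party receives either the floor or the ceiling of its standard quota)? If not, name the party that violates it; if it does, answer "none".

Standard quotas: Oakdale 2.241, Rivermont 1.685, Pinehurst 1.763, Claybrook 2.043, Stonebridge 37.792, Millford 4.625, Ashgrove 7.852.
Jefferson allocation: Oakdale 2, Rivermont 1, Pinehurst 1, Claybrook 2, Stonebridge 40, Millford 4, Ashgrove 8.
Stonebridge has quota 37.792 (lower 37, upper 38) but receives 40 — outside the quota interval.

Stonebridge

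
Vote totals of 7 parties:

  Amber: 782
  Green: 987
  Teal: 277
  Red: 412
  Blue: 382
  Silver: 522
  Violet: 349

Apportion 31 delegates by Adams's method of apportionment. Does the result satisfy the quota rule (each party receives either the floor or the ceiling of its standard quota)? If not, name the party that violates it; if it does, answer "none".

none

Standard quotas: Amber 6.532, Green 8.245, Teal 2.314, Red 3.442, Blue 3.191, Silver 4.361, Violet 2.915.
Adams allocation: Amber 6, Green 8, Teal 3, Red 4, Blue 3, Silver 4, Violet 3.
Every allocation lies between the lower and upper quota.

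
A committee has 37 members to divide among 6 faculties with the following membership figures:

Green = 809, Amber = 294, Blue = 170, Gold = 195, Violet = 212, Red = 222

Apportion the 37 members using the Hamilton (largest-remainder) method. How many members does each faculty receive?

Green 16, Amber 6, Blue 3, Gold 4, Violet 4, Red 4

The standard divisor is 1902/37 ≈ 51.405.
Standard quotas: Green 15.738, Amber 5.719, Blue 3.307, Gold 3.793, Violet 4.124, Red 4.319.
Lower quotas: Green 15, Amber 5, Blue 3, Gold 3, Violet 4, Red 4 (sum 34, leaving 3 seats).
Remainders in descending order: Gold 0.793, Green 0.738, Amber 0.719, Red 0.319, Blue 0.307, Violet 0.124.
The surplus seats go to Gold, Green, Amber.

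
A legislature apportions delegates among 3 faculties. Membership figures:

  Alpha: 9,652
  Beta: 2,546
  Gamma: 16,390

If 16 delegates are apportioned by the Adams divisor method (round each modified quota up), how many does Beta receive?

Standard divisor 28588/16 ≈ 1786.75; standard quotas: Alpha 5.402, Beta 1.425, Gamma 9.173.
Rounding up gives 6, 2, 10 = 18 seats, so the divisor must be adjusted.
With modified divisor 2000: modified quotas Alpha 4.826, Beta 1.273, Gamma 8.195.
Rounding up: Alpha 5, Beta 2, Gamma 9 (total 16).
Beta receives 2.

2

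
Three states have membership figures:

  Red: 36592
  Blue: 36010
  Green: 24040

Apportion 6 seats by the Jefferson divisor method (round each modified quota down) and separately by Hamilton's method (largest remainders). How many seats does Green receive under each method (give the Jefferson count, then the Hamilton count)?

Jefferson: Red 3, Blue 2, Green 1.
Hamilton: Red 2, Blue 2, Green 2.
Green gets 1 under Jefferson and 2 under Hamilton.

1 and 2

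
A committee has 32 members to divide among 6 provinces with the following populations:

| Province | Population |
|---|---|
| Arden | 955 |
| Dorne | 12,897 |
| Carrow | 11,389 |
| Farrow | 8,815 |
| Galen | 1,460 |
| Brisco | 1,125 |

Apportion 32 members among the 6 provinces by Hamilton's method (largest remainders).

Standard divisor: 36641 ÷ 32 ≈ 1145.031.
Standard quotas: Arden 0.8340, Dorne 11.2634, Carrow 9.9465, Farrow 7.6985, Galen 1.2751, Brisco 0.9825.
Lower quotas: Arden 0, Dorne 11, Carrow 9, Farrow 7, Galen 1, Brisco 0 (sum 28, leaving 4 seats).
Remainders in descending order: Brisco 0.9825, Carrow 0.9465, Arden 0.8340, Farrow 0.6985, Galen 0.2751, Dorne 0.2634.
Largest remainders: Brisco, Carrow, Arden, Farrow receive the extra seats.

Arden 1, Dorne 11, Carrow 10, Farrow 8, Galen 1, Brisco 1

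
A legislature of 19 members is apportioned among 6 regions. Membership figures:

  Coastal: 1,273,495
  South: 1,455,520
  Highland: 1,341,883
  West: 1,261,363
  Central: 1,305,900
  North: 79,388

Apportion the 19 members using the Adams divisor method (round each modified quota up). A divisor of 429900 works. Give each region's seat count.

With modified divisor 429900: modified quotas Coastal 2.962, South 3.386, Highland 3.121, West 2.934, Central 3.038, North 0.185.
Rounding up: Coastal 3, South 4, Highland 4, West 3, Central 4, North 1 (total 19).

Coastal 3, South 4, Highland 4, West 3, Central 4, North 1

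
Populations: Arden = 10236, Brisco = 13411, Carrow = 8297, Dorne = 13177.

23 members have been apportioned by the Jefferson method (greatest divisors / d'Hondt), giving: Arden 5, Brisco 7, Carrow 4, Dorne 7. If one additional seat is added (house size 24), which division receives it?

Priority for the next seat is population ÷ (current seats + 1).
Priorities: Arden 1706.000, Brisco 1676.375, Carrow 1659.400, Dorne 1647.125.
Highest priority: Arden.

Arden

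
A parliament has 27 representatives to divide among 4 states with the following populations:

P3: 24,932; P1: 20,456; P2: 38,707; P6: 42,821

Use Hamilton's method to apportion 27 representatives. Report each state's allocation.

Standard divisor: 126916 ÷ 27 ≈ 4700.593.
Standard quotas: P3 5.3040, P1 4.3518, P2 8.2345, P6 9.1097.
Lower quotas: P3 5, P1 4, P2 8, P6 9 (sum 26, leaving 1 seat).
Remainders in descending order: P1 0.3518, P3 0.3040, P2 0.2345, P6 0.1097.
Largest remainder: P1 receives the extra seat.

P3: 5, P1: 5, P2: 8, P6: 9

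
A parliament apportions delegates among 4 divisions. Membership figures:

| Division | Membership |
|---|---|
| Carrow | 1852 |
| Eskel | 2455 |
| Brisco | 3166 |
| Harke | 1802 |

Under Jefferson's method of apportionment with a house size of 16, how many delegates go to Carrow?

3

Standard divisor 9275/16 ≈ 579.688; standard quotas: Carrow 3.195, Eskel 4.235, Brisco 5.462, Harke 3.109.
Rounding down gives 3, 4, 5, 3 = 15 seats, so the divisor must be adjusted.
With modified divisor 500: modified quotas Carrow 3.704, Eskel 4.910, Brisco 6.332, Harke 3.604.
Rounding down: Carrow 3, Eskel 4, Brisco 6, Harke 3 (total 16).
Carrow receives 3.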